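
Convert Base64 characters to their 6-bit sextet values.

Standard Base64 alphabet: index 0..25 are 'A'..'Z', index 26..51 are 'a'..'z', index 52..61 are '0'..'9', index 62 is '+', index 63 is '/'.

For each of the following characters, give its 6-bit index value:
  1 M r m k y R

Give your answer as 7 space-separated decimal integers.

'1': 0..9 range, 52 + ord('1') − ord('0') = 53
'M': A..Z range, ord('M') − ord('A') = 12
'r': a..z range, 26 + ord('r') − ord('a') = 43
'm': a..z range, 26 + ord('m') − ord('a') = 38
'k': a..z range, 26 + ord('k') − ord('a') = 36
'y': a..z range, 26 + ord('y') − ord('a') = 50
'R': A..Z range, ord('R') − ord('A') = 17

Answer: 53 12 43 38 36 50 17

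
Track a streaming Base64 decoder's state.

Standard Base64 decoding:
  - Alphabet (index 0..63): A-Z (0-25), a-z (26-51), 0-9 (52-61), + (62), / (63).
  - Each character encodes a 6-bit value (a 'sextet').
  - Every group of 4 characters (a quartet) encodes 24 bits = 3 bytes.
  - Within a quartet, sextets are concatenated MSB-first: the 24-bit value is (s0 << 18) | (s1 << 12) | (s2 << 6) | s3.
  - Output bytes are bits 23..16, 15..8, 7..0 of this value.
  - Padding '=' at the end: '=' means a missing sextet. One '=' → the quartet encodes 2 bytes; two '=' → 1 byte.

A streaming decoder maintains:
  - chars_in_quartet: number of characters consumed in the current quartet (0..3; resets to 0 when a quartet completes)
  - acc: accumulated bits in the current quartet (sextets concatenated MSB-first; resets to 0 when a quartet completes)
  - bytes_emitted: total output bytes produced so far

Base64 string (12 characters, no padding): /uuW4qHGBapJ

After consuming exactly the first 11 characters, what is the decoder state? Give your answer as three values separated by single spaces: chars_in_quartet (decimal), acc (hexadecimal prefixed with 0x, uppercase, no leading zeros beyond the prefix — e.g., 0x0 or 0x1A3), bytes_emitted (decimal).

Answer: 3 0x16A9 6

Derivation:
After char 0 ('/'=63): chars_in_quartet=1 acc=0x3F bytes_emitted=0
After char 1 ('u'=46): chars_in_quartet=2 acc=0xFEE bytes_emitted=0
After char 2 ('u'=46): chars_in_quartet=3 acc=0x3FBAE bytes_emitted=0
After char 3 ('W'=22): chars_in_quartet=4 acc=0xFEEB96 -> emit FE EB 96, reset; bytes_emitted=3
After char 4 ('4'=56): chars_in_quartet=1 acc=0x38 bytes_emitted=3
After char 5 ('q'=42): chars_in_quartet=2 acc=0xE2A bytes_emitted=3
After char 6 ('H'=7): chars_in_quartet=3 acc=0x38A87 bytes_emitted=3
After char 7 ('G'=6): chars_in_quartet=4 acc=0xE2A1C6 -> emit E2 A1 C6, reset; bytes_emitted=6
After char 8 ('B'=1): chars_in_quartet=1 acc=0x1 bytes_emitted=6
After char 9 ('a'=26): chars_in_quartet=2 acc=0x5A bytes_emitted=6
After char 10 ('p'=41): chars_in_quartet=3 acc=0x16A9 bytes_emitted=6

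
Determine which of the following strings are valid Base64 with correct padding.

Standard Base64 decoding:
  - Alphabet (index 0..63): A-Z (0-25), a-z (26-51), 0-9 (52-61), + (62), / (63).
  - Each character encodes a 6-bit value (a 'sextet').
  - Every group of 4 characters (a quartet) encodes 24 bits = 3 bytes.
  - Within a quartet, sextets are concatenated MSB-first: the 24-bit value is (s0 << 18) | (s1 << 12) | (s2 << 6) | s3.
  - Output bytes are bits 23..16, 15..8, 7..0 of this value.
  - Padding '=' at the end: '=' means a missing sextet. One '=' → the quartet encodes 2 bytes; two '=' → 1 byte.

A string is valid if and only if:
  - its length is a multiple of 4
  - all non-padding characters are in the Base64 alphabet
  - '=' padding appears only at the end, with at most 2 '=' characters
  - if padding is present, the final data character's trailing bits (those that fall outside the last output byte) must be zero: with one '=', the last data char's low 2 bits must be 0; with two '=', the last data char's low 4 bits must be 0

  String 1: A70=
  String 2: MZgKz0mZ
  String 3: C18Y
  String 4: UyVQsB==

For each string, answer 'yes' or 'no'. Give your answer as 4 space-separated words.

String 1: 'A70=' → valid
String 2: 'MZgKz0mZ' → valid
String 3: 'C18Y' → valid
String 4: 'UyVQsB==' → invalid (bad trailing bits)

Answer: yes yes yes no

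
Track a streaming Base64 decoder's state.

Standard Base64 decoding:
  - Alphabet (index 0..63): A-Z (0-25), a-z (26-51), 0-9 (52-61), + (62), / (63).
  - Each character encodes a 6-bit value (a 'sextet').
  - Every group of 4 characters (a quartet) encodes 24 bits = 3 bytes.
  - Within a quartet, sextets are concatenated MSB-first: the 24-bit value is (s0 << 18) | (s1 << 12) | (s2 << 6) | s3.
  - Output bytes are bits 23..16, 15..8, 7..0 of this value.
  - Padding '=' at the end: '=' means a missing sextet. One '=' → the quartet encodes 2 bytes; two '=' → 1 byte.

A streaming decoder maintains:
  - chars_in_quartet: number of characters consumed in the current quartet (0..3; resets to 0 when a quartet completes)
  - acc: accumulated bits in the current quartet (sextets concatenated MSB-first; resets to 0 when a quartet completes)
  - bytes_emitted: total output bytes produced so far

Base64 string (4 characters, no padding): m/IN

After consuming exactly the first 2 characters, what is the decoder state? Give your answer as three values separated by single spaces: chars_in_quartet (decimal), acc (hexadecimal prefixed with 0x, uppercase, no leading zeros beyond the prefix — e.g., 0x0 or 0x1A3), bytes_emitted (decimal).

After char 0 ('m'=38): chars_in_quartet=1 acc=0x26 bytes_emitted=0
After char 1 ('/'=63): chars_in_quartet=2 acc=0x9BF bytes_emitted=0

Answer: 2 0x9BF 0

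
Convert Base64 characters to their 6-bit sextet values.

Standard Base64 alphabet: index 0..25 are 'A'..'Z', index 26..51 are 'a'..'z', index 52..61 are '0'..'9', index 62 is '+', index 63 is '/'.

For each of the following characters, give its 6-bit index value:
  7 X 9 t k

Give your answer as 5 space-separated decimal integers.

'7': 0..9 range, 52 + ord('7') − ord('0') = 59
'X': A..Z range, ord('X') − ord('A') = 23
'9': 0..9 range, 52 + ord('9') − ord('0') = 61
't': a..z range, 26 + ord('t') − ord('a') = 45
'k': a..z range, 26 + ord('k') − ord('a') = 36

Answer: 59 23 61 45 36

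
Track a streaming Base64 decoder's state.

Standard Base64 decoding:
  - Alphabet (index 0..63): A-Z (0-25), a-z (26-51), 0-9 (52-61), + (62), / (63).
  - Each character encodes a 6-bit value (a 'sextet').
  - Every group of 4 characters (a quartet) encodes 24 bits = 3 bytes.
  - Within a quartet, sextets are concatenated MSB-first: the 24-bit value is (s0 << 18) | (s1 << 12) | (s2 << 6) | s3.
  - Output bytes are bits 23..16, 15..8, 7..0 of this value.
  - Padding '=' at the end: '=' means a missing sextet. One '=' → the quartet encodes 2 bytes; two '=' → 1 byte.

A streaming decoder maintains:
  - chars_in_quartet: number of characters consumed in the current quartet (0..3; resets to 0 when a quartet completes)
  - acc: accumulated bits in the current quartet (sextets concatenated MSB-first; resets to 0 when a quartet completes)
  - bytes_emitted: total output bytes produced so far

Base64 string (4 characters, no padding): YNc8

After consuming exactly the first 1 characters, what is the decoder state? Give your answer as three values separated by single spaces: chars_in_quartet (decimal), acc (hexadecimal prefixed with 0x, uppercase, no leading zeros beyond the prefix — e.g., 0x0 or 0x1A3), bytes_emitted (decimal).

After char 0 ('Y'=24): chars_in_quartet=1 acc=0x18 bytes_emitted=0

Answer: 1 0x18 0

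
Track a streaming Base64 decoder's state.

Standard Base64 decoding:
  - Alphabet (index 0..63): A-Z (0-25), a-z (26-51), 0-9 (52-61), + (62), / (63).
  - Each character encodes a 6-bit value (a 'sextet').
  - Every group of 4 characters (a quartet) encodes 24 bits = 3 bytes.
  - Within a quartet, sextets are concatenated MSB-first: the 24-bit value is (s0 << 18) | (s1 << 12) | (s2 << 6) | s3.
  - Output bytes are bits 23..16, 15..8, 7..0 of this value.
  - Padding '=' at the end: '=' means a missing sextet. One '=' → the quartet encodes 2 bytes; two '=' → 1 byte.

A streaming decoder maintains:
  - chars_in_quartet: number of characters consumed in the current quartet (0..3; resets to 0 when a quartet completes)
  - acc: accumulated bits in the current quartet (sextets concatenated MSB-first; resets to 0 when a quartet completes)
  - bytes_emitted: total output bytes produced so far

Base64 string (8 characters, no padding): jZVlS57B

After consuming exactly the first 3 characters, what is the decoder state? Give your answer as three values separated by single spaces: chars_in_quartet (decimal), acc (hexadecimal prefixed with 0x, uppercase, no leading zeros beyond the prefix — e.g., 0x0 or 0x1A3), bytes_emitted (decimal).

Answer: 3 0x23655 0

Derivation:
After char 0 ('j'=35): chars_in_quartet=1 acc=0x23 bytes_emitted=0
After char 1 ('Z'=25): chars_in_quartet=2 acc=0x8D9 bytes_emitted=0
After char 2 ('V'=21): chars_in_quartet=3 acc=0x23655 bytes_emitted=0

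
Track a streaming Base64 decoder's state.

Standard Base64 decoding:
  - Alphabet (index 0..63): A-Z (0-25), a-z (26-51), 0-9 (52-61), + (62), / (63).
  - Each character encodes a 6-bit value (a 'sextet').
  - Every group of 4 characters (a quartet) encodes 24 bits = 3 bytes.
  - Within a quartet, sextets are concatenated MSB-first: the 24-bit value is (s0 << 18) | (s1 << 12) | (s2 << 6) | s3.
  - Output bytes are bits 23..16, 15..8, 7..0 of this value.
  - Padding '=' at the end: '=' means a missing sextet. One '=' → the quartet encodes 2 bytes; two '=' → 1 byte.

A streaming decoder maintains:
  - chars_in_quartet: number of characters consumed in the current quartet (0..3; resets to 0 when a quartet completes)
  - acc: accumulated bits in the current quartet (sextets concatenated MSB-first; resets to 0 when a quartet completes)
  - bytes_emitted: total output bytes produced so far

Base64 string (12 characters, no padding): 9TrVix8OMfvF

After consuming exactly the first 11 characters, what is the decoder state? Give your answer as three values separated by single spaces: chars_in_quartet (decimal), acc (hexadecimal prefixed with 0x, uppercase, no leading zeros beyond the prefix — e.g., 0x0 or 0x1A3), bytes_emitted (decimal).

Answer: 3 0xC7EF 6

Derivation:
After char 0 ('9'=61): chars_in_quartet=1 acc=0x3D bytes_emitted=0
After char 1 ('T'=19): chars_in_quartet=2 acc=0xF53 bytes_emitted=0
After char 2 ('r'=43): chars_in_quartet=3 acc=0x3D4EB bytes_emitted=0
After char 3 ('V'=21): chars_in_quartet=4 acc=0xF53AD5 -> emit F5 3A D5, reset; bytes_emitted=3
After char 4 ('i'=34): chars_in_quartet=1 acc=0x22 bytes_emitted=3
After char 5 ('x'=49): chars_in_quartet=2 acc=0x8B1 bytes_emitted=3
After char 6 ('8'=60): chars_in_quartet=3 acc=0x22C7C bytes_emitted=3
After char 7 ('O'=14): chars_in_quartet=4 acc=0x8B1F0E -> emit 8B 1F 0E, reset; bytes_emitted=6
After char 8 ('M'=12): chars_in_quartet=1 acc=0xC bytes_emitted=6
After char 9 ('f'=31): chars_in_quartet=2 acc=0x31F bytes_emitted=6
After char 10 ('v'=47): chars_in_quartet=3 acc=0xC7EF bytes_emitted=6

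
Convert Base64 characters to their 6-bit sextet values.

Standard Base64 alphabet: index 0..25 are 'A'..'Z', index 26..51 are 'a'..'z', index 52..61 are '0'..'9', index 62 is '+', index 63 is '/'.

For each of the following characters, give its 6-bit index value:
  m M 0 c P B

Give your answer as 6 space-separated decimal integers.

'm': a..z range, 26 + ord('m') − ord('a') = 38
'M': A..Z range, ord('M') − ord('A') = 12
'0': 0..9 range, 52 + ord('0') − ord('0') = 52
'c': a..z range, 26 + ord('c') − ord('a') = 28
'P': A..Z range, ord('P') − ord('A') = 15
'B': A..Z range, ord('B') − ord('A') = 1

Answer: 38 12 52 28 15 1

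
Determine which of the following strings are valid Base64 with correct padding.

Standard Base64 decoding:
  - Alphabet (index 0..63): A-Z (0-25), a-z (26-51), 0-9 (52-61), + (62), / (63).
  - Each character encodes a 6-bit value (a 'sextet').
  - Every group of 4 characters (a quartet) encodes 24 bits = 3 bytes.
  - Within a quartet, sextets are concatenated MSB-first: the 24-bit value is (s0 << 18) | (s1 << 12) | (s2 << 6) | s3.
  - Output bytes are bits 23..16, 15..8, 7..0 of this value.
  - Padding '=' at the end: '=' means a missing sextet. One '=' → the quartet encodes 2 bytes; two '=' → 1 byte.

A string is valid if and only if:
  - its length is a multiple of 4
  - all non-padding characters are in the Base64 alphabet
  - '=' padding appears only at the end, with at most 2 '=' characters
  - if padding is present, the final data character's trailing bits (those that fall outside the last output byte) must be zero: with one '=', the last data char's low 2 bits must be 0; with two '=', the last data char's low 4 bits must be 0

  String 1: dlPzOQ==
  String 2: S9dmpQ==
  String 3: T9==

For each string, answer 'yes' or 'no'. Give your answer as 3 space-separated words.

String 1: 'dlPzOQ==' → valid
String 2: 'S9dmpQ==' → valid
String 3: 'T9==' → invalid (bad trailing bits)

Answer: yes yes no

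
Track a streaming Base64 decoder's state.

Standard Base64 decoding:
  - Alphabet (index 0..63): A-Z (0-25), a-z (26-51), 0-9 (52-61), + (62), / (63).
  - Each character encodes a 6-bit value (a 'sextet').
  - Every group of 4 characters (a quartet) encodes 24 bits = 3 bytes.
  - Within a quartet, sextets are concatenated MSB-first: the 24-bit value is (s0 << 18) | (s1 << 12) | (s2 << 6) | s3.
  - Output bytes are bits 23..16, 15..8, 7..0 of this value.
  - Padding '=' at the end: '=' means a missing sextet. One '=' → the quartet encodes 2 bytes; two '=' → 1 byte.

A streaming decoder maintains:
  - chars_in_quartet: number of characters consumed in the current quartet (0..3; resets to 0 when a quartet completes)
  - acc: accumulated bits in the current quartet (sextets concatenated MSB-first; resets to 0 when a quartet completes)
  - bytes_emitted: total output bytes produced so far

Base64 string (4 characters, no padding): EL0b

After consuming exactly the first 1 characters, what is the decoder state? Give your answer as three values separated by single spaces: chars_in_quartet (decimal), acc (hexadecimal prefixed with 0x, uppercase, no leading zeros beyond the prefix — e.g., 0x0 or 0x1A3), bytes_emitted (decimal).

Answer: 1 0x4 0

Derivation:
After char 0 ('E'=4): chars_in_quartet=1 acc=0x4 bytes_emitted=0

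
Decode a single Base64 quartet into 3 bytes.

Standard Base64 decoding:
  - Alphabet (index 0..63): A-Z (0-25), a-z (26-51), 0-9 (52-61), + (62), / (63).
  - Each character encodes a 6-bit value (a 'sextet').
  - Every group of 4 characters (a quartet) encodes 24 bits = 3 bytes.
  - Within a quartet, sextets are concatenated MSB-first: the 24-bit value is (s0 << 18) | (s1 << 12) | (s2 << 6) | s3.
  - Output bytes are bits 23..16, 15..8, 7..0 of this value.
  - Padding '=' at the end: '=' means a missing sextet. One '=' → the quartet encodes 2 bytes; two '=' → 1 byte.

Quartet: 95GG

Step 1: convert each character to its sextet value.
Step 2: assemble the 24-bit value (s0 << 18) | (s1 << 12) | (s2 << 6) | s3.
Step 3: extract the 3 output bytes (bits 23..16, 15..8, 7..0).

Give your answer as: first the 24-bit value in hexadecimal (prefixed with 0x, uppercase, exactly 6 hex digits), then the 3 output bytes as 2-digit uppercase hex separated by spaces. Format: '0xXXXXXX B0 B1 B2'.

Sextets: 9=61, 5=57, G=6, G=6
24-bit: (61<<18) | (57<<12) | (6<<6) | 6
      = 0xF40000 | 0x039000 | 0x000180 | 0x000006
      = 0xF79186
Bytes: (v>>16)&0xFF=F7, (v>>8)&0xFF=91, v&0xFF=86

Answer: 0xF79186 F7 91 86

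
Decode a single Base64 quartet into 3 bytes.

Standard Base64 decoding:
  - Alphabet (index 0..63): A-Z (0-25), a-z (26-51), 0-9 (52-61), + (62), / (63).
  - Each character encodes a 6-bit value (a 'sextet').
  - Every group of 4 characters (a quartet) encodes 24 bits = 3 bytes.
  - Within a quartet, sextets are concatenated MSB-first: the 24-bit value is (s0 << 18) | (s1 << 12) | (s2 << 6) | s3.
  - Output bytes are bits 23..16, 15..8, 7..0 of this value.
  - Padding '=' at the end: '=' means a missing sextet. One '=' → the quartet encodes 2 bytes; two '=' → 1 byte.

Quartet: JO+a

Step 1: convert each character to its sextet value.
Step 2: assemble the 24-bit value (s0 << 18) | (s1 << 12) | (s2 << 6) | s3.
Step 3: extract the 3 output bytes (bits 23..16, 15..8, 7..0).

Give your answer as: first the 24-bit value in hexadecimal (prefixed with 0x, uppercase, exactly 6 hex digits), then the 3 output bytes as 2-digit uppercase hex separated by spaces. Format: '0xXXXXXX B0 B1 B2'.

Answer: 0x24EF9A 24 EF 9A

Derivation:
Sextets: J=9, O=14, +=62, a=26
24-bit: (9<<18) | (14<<12) | (62<<6) | 26
      = 0x240000 | 0x00E000 | 0x000F80 | 0x00001A
      = 0x24EF9A
Bytes: (v>>16)&0xFF=24, (v>>8)&0xFF=EF, v&0xFF=9A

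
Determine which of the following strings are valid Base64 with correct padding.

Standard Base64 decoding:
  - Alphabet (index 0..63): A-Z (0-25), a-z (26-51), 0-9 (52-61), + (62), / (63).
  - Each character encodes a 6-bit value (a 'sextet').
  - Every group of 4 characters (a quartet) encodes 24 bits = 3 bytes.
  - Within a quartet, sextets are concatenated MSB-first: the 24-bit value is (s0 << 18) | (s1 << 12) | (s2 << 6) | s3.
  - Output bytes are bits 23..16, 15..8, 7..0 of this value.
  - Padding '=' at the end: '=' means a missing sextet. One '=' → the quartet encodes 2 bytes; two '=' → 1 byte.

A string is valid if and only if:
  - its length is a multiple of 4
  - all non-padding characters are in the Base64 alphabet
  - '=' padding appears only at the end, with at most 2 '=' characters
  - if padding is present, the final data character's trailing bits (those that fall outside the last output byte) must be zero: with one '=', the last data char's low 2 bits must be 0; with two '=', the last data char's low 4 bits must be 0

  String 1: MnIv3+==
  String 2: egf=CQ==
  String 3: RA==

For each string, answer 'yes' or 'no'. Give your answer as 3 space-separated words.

Answer: no no yes

Derivation:
String 1: 'MnIv3+==' → invalid (bad trailing bits)
String 2: 'egf=CQ==' → invalid (bad char(s): ['=']; '=' in middle)
String 3: 'RA==' → valid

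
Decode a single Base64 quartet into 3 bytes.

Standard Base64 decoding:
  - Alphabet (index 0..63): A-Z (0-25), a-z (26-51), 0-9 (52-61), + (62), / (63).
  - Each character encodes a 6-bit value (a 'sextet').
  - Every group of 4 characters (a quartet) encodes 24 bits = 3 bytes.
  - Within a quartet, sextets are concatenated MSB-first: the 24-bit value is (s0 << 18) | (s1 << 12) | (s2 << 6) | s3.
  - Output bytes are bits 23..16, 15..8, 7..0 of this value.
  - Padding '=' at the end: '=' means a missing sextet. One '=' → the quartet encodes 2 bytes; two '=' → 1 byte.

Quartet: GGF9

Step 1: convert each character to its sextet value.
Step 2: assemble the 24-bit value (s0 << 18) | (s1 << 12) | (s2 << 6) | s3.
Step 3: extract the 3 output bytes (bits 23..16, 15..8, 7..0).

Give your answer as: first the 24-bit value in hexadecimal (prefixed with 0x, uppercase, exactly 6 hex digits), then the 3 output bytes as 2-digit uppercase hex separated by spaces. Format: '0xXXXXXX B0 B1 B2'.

Sextets: G=6, G=6, F=5, 9=61
24-bit: (6<<18) | (6<<12) | (5<<6) | 61
      = 0x180000 | 0x006000 | 0x000140 | 0x00003D
      = 0x18617D
Bytes: (v>>16)&0xFF=18, (v>>8)&0xFF=61, v&0xFF=7D

Answer: 0x18617D 18 61 7D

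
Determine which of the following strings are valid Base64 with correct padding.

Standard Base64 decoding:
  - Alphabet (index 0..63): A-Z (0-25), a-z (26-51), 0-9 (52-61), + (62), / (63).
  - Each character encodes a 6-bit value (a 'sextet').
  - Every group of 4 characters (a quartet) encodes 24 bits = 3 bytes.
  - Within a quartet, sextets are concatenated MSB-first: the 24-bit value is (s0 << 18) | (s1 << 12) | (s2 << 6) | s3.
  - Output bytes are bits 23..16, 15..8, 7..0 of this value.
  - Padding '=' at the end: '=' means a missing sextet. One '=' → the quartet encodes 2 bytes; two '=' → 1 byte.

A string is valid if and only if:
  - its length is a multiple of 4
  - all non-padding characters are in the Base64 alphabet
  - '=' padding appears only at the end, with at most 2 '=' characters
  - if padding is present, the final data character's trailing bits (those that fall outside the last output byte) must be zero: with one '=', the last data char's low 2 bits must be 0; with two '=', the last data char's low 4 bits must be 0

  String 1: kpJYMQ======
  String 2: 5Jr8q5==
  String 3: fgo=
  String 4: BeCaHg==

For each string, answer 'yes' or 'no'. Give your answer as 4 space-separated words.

String 1: 'kpJYMQ======' → invalid (6 pad chars (max 2))
String 2: '5Jr8q5==' → invalid (bad trailing bits)
String 3: 'fgo=' → valid
String 4: 'BeCaHg==' → valid

Answer: no no yes yes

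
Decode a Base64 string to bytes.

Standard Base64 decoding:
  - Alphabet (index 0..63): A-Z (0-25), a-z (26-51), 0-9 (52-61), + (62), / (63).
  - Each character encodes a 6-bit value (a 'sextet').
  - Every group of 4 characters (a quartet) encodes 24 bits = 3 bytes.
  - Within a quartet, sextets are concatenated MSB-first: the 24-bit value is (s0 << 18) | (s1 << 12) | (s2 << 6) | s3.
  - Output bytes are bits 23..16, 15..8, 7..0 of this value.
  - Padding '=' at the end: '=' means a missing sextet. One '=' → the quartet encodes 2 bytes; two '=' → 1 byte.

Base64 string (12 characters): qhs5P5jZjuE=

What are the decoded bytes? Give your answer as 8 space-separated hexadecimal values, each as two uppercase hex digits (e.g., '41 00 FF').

After char 0 ('q'=42): chars_in_quartet=1 acc=0x2A bytes_emitted=0
After char 1 ('h'=33): chars_in_quartet=2 acc=0xAA1 bytes_emitted=0
After char 2 ('s'=44): chars_in_quartet=3 acc=0x2A86C bytes_emitted=0
After char 3 ('5'=57): chars_in_quartet=4 acc=0xAA1B39 -> emit AA 1B 39, reset; bytes_emitted=3
After char 4 ('P'=15): chars_in_quartet=1 acc=0xF bytes_emitted=3
After char 5 ('5'=57): chars_in_quartet=2 acc=0x3F9 bytes_emitted=3
After char 6 ('j'=35): chars_in_quartet=3 acc=0xFE63 bytes_emitted=3
After char 7 ('Z'=25): chars_in_quartet=4 acc=0x3F98D9 -> emit 3F 98 D9, reset; bytes_emitted=6
After char 8 ('j'=35): chars_in_quartet=1 acc=0x23 bytes_emitted=6
After char 9 ('u'=46): chars_in_quartet=2 acc=0x8EE bytes_emitted=6
After char 10 ('E'=4): chars_in_quartet=3 acc=0x23B84 bytes_emitted=6
Padding '=': partial quartet acc=0x23B84 -> emit 8E E1; bytes_emitted=8

Answer: AA 1B 39 3F 98 D9 8E E1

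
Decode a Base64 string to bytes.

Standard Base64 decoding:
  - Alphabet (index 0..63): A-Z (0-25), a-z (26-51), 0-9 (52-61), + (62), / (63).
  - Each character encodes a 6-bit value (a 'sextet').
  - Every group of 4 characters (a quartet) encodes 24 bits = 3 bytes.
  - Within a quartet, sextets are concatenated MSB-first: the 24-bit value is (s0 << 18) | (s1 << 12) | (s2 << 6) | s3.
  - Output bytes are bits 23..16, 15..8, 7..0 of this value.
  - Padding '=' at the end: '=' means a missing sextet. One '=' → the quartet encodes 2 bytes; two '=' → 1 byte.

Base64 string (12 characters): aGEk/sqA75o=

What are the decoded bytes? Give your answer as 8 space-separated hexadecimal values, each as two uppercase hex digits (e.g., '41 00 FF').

Answer: 68 61 24 FE CA 80 EF 9A

Derivation:
After char 0 ('a'=26): chars_in_quartet=1 acc=0x1A bytes_emitted=0
After char 1 ('G'=6): chars_in_quartet=2 acc=0x686 bytes_emitted=0
After char 2 ('E'=4): chars_in_quartet=3 acc=0x1A184 bytes_emitted=0
After char 3 ('k'=36): chars_in_quartet=4 acc=0x686124 -> emit 68 61 24, reset; bytes_emitted=3
After char 4 ('/'=63): chars_in_quartet=1 acc=0x3F bytes_emitted=3
After char 5 ('s'=44): chars_in_quartet=2 acc=0xFEC bytes_emitted=3
After char 6 ('q'=42): chars_in_quartet=3 acc=0x3FB2A bytes_emitted=3
After char 7 ('A'=0): chars_in_quartet=4 acc=0xFECA80 -> emit FE CA 80, reset; bytes_emitted=6
After char 8 ('7'=59): chars_in_quartet=1 acc=0x3B bytes_emitted=6
After char 9 ('5'=57): chars_in_quartet=2 acc=0xEF9 bytes_emitted=6
After char 10 ('o'=40): chars_in_quartet=3 acc=0x3BE68 bytes_emitted=6
Padding '=': partial quartet acc=0x3BE68 -> emit EF 9A; bytes_emitted=8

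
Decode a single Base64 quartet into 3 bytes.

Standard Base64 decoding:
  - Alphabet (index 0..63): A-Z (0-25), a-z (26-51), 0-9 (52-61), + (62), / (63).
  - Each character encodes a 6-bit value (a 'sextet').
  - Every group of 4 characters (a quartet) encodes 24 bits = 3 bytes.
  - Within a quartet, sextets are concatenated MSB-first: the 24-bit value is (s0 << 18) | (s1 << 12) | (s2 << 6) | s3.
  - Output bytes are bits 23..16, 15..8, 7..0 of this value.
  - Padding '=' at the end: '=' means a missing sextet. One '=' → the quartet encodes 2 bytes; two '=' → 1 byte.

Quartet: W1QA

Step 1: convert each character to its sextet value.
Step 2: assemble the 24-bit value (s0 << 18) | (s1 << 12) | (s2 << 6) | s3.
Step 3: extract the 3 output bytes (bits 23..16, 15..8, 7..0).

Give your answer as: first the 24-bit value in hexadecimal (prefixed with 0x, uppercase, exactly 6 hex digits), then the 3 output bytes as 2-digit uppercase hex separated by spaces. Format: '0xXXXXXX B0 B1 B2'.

Sextets: W=22, 1=53, Q=16, A=0
24-bit: (22<<18) | (53<<12) | (16<<6) | 0
      = 0x580000 | 0x035000 | 0x000400 | 0x000000
      = 0x5B5400
Bytes: (v>>16)&0xFF=5B, (v>>8)&0xFF=54, v&0xFF=00

Answer: 0x5B5400 5B 54 00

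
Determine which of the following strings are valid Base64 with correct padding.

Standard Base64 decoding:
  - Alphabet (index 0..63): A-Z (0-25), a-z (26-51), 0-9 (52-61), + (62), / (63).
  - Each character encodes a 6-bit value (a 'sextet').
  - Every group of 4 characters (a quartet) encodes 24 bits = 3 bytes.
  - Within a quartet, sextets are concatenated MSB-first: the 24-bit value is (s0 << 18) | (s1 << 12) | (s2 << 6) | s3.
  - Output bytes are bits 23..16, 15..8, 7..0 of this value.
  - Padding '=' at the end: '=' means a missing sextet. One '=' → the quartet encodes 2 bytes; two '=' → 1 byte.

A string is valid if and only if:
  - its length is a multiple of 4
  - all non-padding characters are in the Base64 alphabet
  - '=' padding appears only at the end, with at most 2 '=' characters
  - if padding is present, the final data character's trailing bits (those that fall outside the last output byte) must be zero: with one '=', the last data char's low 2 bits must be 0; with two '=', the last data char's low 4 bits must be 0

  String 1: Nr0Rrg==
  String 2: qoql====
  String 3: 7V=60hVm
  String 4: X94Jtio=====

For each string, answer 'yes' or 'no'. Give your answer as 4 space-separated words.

String 1: 'Nr0Rrg==' → valid
String 2: 'qoql====' → invalid (4 pad chars (max 2))
String 3: '7V=60hVm' → invalid (bad char(s): ['=']; '=' in middle)
String 4: 'X94Jtio=====' → invalid (5 pad chars (max 2))

Answer: yes no no no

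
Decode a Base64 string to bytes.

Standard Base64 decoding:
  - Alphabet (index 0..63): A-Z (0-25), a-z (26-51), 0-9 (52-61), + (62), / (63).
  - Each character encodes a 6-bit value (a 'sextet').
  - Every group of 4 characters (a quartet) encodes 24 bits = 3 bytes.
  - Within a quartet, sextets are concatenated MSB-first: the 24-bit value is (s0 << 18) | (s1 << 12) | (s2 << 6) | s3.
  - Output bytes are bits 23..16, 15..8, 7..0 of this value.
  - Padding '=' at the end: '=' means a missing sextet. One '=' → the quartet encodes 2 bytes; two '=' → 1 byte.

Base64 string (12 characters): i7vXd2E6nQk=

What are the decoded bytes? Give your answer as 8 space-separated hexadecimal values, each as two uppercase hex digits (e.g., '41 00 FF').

After char 0 ('i'=34): chars_in_quartet=1 acc=0x22 bytes_emitted=0
After char 1 ('7'=59): chars_in_quartet=2 acc=0x8BB bytes_emitted=0
After char 2 ('v'=47): chars_in_quartet=3 acc=0x22EEF bytes_emitted=0
After char 3 ('X'=23): chars_in_quartet=4 acc=0x8BBBD7 -> emit 8B BB D7, reset; bytes_emitted=3
After char 4 ('d'=29): chars_in_quartet=1 acc=0x1D bytes_emitted=3
After char 5 ('2'=54): chars_in_quartet=2 acc=0x776 bytes_emitted=3
After char 6 ('E'=4): chars_in_quartet=3 acc=0x1DD84 bytes_emitted=3
After char 7 ('6'=58): chars_in_quartet=4 acc=0x77613A -> emit 77 61 3A, reset; bytes_emitted=6
After char 8 ('n'=39): chars_in_quartet=1 acc=0x27 bytes_emitted=6
After char 9 ('Q'=16): chars_in_quartet=2 acc=0x9D0 bytes_emitted=6
After char 10 ('k'=36): chars_in_quartet=3 acc=0x27424 bytes_emitted=6
Padding '=': partial quartet acc=0x27424 -> emit 9D 09; bytes_emitted=8

Answer: 8B BB D7 77 61 3A 9D 09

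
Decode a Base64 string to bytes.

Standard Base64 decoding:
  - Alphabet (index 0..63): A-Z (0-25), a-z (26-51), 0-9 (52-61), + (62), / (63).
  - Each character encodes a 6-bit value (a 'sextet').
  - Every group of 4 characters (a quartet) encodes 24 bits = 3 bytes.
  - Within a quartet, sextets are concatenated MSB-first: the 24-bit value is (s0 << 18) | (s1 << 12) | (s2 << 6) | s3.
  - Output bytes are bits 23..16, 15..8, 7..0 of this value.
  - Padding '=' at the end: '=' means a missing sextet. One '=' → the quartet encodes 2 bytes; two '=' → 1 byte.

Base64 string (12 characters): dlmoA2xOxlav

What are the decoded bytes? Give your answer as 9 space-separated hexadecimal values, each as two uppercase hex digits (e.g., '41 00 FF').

Answer: 76 59 A8 03 6C 4E C6 56 AF

Derivation:
After char 0 ('d'=29): chars_in_quartet=1 acc=0x1D bytes_emitted=0
After char 1 ('l'=37): chars_in_quartet=2 acc=0x765 bytes_emitted=0
After char 2 ('m'=38): chars_in_quartet=3 acc=0x1D966 bytes_emitted=0
After char 3 ('o'=40): chars_in_quartet=4 acc=0x7659A8 -> emit 76 59 A8, reset; bytes_emitted=3
After char 4 ('A'=0): chars_in_quartet=1 acc=0x0 bytes_emitted=3
After char 5 ('2'=54): chars_in_quartet=2 acc=0x36 bytes_emitted=3
After char 6 ('x'=49): chars_in_quartet=3 acc=0xDB1 bytes_emitted=3
After char 7 ('O'=14): chars_in_quartet=4 acc=0x36C4E -> emit 03 6C 4E, reset; bytes_emitted=6
After char 8 ('x'=49): chars_in_quartet=1 acc=0x31 bytes_emitted=6
After char 9 ('l'=37): chars_in_quartet=2 acc=0xC65 bytes_emitted=6
After char 10 ('a'=26): chars_in_quartet=3 acc=0x3195A bytes_emitted=6
After char 11 ('v'=47): chars_in_quartet=4 acc=0xC656AF -> emit C6 56 AF, reset; bytes_emitted=9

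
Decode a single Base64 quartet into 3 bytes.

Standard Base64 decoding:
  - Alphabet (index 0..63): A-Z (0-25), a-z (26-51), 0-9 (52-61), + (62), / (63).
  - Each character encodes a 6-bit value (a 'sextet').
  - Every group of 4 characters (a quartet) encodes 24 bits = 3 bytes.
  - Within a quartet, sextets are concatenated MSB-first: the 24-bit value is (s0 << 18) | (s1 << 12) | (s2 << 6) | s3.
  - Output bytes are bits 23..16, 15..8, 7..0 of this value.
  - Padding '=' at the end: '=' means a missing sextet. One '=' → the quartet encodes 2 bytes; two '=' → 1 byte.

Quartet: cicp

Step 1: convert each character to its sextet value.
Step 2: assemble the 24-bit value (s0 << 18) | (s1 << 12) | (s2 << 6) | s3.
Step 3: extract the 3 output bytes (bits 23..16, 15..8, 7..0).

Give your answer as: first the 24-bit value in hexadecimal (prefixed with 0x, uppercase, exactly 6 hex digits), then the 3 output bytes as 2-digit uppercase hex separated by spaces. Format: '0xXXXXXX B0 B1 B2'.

Sextets: c=28, i=34, c=28, p=41
24-bit: (28<<18) | (34<<12) | (28<<6) | 41
      = 0x700000 | 0x022000 | 0x000700 | 0x000029
      = 0x722729
Bytes: (v>>16)&0xFF=72, (v>>8)&0xFF=27, v&0xFF=29

Answer: 0x722729 72 27 29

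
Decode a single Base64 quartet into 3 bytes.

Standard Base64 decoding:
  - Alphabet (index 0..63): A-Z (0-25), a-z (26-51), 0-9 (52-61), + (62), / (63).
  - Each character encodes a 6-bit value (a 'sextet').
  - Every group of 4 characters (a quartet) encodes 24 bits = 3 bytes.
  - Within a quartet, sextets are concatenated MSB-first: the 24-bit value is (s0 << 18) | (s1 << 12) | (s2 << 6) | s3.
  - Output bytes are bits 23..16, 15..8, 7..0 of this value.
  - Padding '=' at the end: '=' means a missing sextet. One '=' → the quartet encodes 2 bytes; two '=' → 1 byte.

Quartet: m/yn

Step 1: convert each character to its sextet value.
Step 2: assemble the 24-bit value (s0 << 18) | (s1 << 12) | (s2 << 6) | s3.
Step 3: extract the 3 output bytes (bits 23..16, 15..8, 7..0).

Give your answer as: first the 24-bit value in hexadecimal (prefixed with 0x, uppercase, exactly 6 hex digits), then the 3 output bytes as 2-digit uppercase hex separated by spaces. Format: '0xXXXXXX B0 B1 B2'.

Sextets: m=38, /=63, y=50, n=39
24-bit: (38<<18) | (63<<12) | (50<<6) | 39
      = 0x980000 | 0x03F000 | 0x000C80 | 0x000027
      = 0x9BFCA7
Bytes: (v>>16)&0xFF=9B, (v>>8)&0xFF=FC, v&0xFF=A7

Answer: 0x9BFCA7 9B FC A7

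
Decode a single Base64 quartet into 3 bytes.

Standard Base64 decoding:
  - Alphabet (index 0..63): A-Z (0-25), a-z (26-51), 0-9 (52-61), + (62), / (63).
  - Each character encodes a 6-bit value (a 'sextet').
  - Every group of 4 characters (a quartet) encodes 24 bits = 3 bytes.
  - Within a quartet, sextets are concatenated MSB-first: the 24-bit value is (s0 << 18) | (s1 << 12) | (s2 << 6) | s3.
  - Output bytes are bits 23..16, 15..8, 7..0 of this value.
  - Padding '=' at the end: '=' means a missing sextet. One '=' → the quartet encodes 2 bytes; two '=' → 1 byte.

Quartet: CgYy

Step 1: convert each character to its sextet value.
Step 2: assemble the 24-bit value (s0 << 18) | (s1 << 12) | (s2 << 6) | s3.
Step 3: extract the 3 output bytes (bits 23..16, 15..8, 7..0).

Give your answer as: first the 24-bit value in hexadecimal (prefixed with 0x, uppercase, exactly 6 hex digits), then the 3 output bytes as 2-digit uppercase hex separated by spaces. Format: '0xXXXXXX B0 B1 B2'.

Sextets: C=2, g=32, Y=24, y=50
24-bit: (2<<18) | (32<<12) | (24<<6) | 50
      = 0x080000 | 0x020000 | 0x000600 | 0x000032
      = 0x0A0632
Bytes: (v>>16)&0xFF=0A, (v>>8)&0xFF=06, v&0xFF=32

Answer: 0x0A0632 0A 06 32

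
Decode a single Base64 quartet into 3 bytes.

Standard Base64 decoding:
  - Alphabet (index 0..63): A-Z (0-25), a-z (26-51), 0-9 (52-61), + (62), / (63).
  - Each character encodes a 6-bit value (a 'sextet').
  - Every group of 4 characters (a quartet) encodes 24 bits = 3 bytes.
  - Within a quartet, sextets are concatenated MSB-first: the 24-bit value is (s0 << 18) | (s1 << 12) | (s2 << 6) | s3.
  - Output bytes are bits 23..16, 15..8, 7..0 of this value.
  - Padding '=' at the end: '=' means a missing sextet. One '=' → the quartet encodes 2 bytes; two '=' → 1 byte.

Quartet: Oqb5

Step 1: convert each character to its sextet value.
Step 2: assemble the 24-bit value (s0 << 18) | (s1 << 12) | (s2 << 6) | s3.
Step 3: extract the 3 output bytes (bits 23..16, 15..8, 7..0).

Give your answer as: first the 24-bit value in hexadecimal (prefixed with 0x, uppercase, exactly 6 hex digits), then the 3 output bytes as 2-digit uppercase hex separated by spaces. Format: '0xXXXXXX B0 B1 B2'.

Sextets: O=14, q=42, b=27, 5=57
24-bit: (14<<18) | (42<<12) | (27<<6) | 57
      = 0x380000 | 0x02A000 | 0x0006C0 | 0x000039
      = 0x3AA6F9
Bytes: (v>>16)&0xFF=3A, (v>>8)&0xFF=A6, v&0xFF=F9

Answer: 0x3AA6F9 3A A6 F9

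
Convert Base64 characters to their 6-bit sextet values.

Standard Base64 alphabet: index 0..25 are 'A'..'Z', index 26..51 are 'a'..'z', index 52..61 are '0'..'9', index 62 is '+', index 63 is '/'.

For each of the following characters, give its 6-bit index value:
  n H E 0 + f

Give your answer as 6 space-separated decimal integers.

Answer: 39 7 4 52 62 31

Derivation:
'n': a..z range, 26 + ord('n') − ord('a') = 39
'H': A..Z range, ord('H') − ord('A') = 7
'E': A..Z range, ord('E') − ord('A') = 4
'0': 0..9 range, 52 + ord('0') − ord('0') = 52
'+': index 62
'f': a..z range, 26 + ord('f') − ord('a') = 31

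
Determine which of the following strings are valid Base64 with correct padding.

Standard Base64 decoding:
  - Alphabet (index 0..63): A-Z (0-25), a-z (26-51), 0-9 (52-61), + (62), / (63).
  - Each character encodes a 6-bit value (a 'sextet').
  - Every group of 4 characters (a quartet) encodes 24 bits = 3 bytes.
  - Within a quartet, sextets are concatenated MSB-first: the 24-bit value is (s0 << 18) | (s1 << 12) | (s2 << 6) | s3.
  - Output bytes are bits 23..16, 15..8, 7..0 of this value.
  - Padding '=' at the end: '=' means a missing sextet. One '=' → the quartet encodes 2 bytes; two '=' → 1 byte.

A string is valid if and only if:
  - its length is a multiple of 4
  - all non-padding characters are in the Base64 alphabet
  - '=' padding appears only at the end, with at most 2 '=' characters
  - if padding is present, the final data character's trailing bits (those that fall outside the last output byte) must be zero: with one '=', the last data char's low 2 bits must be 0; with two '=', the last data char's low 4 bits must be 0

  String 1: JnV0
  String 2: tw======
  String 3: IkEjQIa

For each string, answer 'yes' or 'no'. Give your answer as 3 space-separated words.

Answer: yes no no

Derivation:
String 1: 'JnV0' → valid
String 2: 'tw======' → invalid (6 pad chars (max 2))
String 3: 'IkEjQIa' → invalid (len=7 not mult of 4)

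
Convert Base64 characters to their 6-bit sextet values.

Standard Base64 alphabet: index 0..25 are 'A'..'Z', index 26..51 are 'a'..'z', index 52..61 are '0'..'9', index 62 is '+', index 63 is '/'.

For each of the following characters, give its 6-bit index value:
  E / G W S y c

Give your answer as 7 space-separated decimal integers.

'E': A..Z range, ord('E') − ord('A') = 4
'/': index 63
'G': A..Z range, ord('G') − ord('A') = 6
'W': A..Z range, ord('W') − ord('A') = 22
'S': A..Z range, ord('S') − ord('A') = 18
'y': a..z range, 26 + ord('y') − ord('a') = 50
'c': a..z range, 26 + ord('c') − ord('a') = 28

Answer: 4 63 6 22 18 50 28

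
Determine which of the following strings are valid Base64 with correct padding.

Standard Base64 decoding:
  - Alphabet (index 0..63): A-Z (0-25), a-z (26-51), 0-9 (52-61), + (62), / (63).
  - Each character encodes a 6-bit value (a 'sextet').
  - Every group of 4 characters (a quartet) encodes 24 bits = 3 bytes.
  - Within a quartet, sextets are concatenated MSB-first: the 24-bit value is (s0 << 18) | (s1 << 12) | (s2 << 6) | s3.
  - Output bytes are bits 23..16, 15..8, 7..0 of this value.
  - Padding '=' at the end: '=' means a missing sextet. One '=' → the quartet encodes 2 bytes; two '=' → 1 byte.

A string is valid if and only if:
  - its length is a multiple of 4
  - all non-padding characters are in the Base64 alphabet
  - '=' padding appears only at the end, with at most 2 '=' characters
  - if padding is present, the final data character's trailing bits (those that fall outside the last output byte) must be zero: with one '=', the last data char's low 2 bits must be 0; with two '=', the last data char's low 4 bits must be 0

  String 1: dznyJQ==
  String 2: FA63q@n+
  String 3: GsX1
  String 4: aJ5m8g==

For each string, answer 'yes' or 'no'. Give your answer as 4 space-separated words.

Answer: yes no yes yes

Derivation:
String 1: 'dznyJQ==' → valid
String 2: 'FA63q@n+' → invalid (bad char(s): ['@'])
String 3: 'GsX1' → valid
String 4: 'aJ5m8g==' → valid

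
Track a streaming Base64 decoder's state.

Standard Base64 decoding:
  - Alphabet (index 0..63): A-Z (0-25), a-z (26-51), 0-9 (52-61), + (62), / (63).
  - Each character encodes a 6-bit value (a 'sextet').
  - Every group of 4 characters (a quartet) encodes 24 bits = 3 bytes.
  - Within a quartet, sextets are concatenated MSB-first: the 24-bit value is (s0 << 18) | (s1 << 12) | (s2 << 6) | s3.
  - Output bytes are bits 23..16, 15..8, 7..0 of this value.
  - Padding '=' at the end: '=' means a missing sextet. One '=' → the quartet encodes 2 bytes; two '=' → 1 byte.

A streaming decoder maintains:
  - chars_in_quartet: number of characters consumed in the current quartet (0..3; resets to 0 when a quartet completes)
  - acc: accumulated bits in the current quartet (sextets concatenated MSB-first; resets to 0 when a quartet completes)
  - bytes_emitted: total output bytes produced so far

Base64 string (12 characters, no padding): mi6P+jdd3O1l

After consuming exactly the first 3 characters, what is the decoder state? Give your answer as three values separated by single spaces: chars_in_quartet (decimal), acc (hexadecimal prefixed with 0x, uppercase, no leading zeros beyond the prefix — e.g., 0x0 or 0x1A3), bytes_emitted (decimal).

Answer: 3 0x268BA 0

Derivation:
After char 0 ('m'=38): chars_in_quartet=1 acc=0x26 bytes_emitted=0
After char 1 ('i'=34): chars_in_quartet=2 acc=0x9A2 bytes_emitted=0
After char 2 ('6'=58): chars_in_quartet=3 acc=0x268BA bytes_emitted=0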